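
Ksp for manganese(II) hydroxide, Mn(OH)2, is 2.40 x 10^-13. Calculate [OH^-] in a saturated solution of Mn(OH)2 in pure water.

Mn(OH)2(s) ⇌ Mn^2+(aq) + 2 OH^-(aq)
Ksp = [Mn^2+][OH^-]^2
With molar solubility s: [Mn^2+] = s, [OH^-] = 2s.
So Ksp = s × (2s)^2 = 4s^3
s = (2.40 x 10^-13 / 4)^(1/3) = 3.915 × 10^-5 M
[OH^-] = 2s = 7.83 × 10^-5 M

[OH^-] = 7.83 × 10^-5 M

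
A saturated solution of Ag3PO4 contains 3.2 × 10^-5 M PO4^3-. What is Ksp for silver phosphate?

Ag3PO4(s) ⇌ 3 Ag^+ + PO4^3-
Stoichiometry gives [Ag^+] = (3/1)[PO4^3-] = 9.60 × 10^-5 M.
Ksp = [Ag^+]^3[PO4^3-]
Ksp = (9.60 × 10^-5)^3 × 3.2 × 10^-5 = 2.8 x 10^-17

Ksp ≈ 2.8e-17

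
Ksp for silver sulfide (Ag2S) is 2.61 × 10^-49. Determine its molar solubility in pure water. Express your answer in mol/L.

Ag2S(s) ⇌ 2 Ag^+ + S^2-
Ksp = [Ag^+]^2[S^2-]
For each mole of Ag2S that dissolves: [Ag^+] = 2s, [S^2-] = s.
Ksp = (2s)^2s = 4s^3
s^3 = 2.61 × 10^-49 / 4, so s = 4.03 × 10^-17 M

s = 4.03 × 10^-17 M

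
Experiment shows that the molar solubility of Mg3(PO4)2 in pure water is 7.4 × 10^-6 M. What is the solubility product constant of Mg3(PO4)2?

Mg3(PO4)2(s) ⇌ 3 Mg^2+(aq) + 2 PO4^3-(aq)
For each mole of Mg3(PO4)2 that dissolves: [Mg^2+] = 3s, [PO4^3-] = 2s.
Ksp = [Mg^2+]^3[PO4^3-]^2
Ksp = (3s)^3(2s)^2 = 108s^5
With s = 7.4 × 10^-6: Ksp = 2.4 × 10^-24

Ksp ≈ 2.4 × 10^-24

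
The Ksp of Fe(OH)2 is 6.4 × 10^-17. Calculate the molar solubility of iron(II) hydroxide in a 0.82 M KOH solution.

Fe(OH)2(s) ⇌ Fe^2+ + 2 OH^-
Ksp = [Fe^2+][OH^-]^2
Let s = moles of Fe(OH)2 that dissolve per litre. [Fe^2+] = s, [OH^-] = 0.82 + 2s ≈ 0.82 (Ksp is small, so little additional dissolves).
Ksp ≈ s × (0.82)^2
s = 9.5 × 10^-17 M
Check: 2s = 1.9 x 10^-16 ≪ 0.82, so the approximation is valid.

s ≈ 9.5 × 10^-17 M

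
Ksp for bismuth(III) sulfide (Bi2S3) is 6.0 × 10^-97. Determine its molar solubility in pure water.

s ≈ 2.2e-20 M

Bi2S3(s) ⇌ 2 Bi^3+ + 3 S^2-
Ksp = [Bi^3+]^2[S^2-]^3
If s mol/L of Bi2S3 dissolves, [Bi^3+] = 2s and [S^2-] = 3s.
Ksp = (2s)^2(3s)^3 = 108s^5
s^5 = 6.0 × 10^-97 / 108, so s = 2.2 × 10^-20 M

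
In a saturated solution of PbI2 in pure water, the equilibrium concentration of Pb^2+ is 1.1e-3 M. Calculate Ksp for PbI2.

5.3 x 10^-9

PbI2(s) ⇌ Pb^2+(aq) + 2 I^-(aq)
Stoichiometry gives [I^-] = (2/1)[Pb^2+] = 2.20 x 10^-3 M.
Ksp = [Pb^2+][I^-]^2
Ksp = 1.1 x 10^-3 × (2.20 x 10^-3)^2 = 5.3 × 10^-9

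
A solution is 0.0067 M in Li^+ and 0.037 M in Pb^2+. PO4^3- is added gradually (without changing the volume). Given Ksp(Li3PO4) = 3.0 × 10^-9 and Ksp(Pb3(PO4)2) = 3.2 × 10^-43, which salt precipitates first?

Each salt begins to precipitate when Q = Ksp, i.e. when [PO4^3-] reaches its threshold.
For Li3PO4: 3.0 × 10^-9 = (0.0067)^3 × [PO4^3-]  ⇒  [PO4^3-] = 1.0 × 10^-2 M.
For Pb3(PO4)2: 3.2 × 10^-43 = (0.037)^3 × [PO4^3-]^2  ⇒  [PO4^3-] = 7.9 × 10^-20 M.
The salt with the lower threshold [PO4^3-] precipitates first: Pb3(PO4)2.

Pb3(PO4)2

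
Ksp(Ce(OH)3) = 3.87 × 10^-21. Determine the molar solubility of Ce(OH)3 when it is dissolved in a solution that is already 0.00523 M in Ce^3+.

Ce(OH)3(s) ⇌ Ce^3+(aq) + 3 OH^-(aq)
Ksp = [Ce^3+][OH^-]^3
If s mol/L dissolves here, [Ce^3+] = 0.00523 + s ≈ 0.00523, [OH^-] = 3s (Ksp is small, so little additional dissolves).
Ksp ≈ 0.00523 × (3s)^3
s = 3.01 × 10^-7 M
Check: s = 3.0 x 10^-7 ≪ 0.00523, so the approximation is valid.

s = 3.01 x 10^-7 M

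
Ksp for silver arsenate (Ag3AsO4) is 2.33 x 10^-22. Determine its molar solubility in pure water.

Ag3AsO4(s) <=> 3 Ag^+(aq) + AsO4^3-(aq)
Ksp = [Ag^+]^3[AsO4^3-]
With molar solubility s: [Ag^+] = 3s, [AsO4^3-] = s.
So Ksp = (3s)^3 × s = 27s^4
Solving, s = (2.33 x 10^-22/27)^(1/4) = 1.71 × 10^-6 M

s = 1.71 × 10^-6 M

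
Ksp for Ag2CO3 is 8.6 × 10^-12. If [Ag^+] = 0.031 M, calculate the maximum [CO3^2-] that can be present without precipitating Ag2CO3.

[CO3^2-] = 8.9e-9 M

Ag2CO3(s) ⇌ 2 Ag^+ + CO3^2-
Ksp = [Ag^+]^2[CO3^2-]
Precipitation begins when Q = Ksp. With [Ag^+] = 0.031 M:
8.6 × 10^-12 = (0.031)^2 × [CO3^2-]
[CO3^2-] = (8.6 × 10^-12 / 9.61 × 10^-4) = 8.9 x 10^-9 M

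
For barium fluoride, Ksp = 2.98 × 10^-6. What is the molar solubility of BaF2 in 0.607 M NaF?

s = 8.09e-6 M

BaF2(s) ⇌ Ba^2+(aq) + 2 F^-(aq)
Ksp = [Ba^2+][F^-]^2
If s mol/L dissolves here, [Ba^2+] = s, [F^-] = 0.607 + 2s ≈ 0.607 (since F^- from NaF dominates).
Ksp ≈ s × (0.607)^2
s = 8.09 × 10^-6 M
Check: 2s = 1.6 × 10^-5 ≪ 0.607, so the approximation is valid.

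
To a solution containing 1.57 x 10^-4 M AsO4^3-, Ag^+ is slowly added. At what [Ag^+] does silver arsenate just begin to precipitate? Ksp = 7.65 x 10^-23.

7.87 × 10^-7 M

Ag3AsO4(s) ⇌ 3 Ag^+ + AsO4^3-
Ksp = [Ag^+]^3[AsO4^3-]
Precipitation begins when Q = Ksp. With [AsO4^3-] = 1.57 x 10^-4 M:
7.65 x 10^-23 = (1.57 x 10^-4) × [Ag^+]^3
[Ag^+] = (7.65 x 10^-23 / 1.57 x 10^-4)^(1/3) = 7.87 × 10^-7 M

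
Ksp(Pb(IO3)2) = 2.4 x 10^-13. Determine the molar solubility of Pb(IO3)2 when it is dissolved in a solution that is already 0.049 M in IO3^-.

s ≈ 1.0 × 10^-10 M

Pb(IO3)2(s) ⇌ Pb^2+(aq) + 2 IO3^-(aq)
Ksp = [Pb^2+][IO3^-]^2
Let s = moles of Pb(IO3)2 that dissolve per litre. [Pb^2+] = s, [IO3^-] = 0.049 + 2s ≈ 0.049 (common-ion effect: IO3^- is already 0.049 M).
Ksp ≈ s × (0.049)^2
s = 1.0 × 10^-10 M
Check: 2s = 2.0 × 10^-10 ≪ 0.049, so the approximation is valid.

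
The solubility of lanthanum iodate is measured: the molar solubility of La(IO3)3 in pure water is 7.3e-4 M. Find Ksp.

La(IO3)3(s) ⇌ La^3+(aq) + 3 IO3^-(aq)
If s mol/L of La(IO3)3 dissolves, [La^3+] = s and [IO3^-] = 3s.
Ksp = [La^3+][IO3^-]^3
So Ksp = s × (3s)^3 = 27s^4
With s = 7.3 × 10^-4: Ksp = 7.7 x 10^-12

Ksp ≈ 7.7e-12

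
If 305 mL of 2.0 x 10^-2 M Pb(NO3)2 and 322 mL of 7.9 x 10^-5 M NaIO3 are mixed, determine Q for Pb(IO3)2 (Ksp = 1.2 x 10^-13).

Total volume = 305 + 322 = 627 mL.
[Pb^2+] = 2.0 × 10^-2 × (305/627) = 9.73 × 10^-3 M
[IO3^-] = 7.9 × 10^-5 × (322/627) = 4.06 × 10^-5 M
Pb(IO3)2(s) ⇌ Pb^2+(aq) + 2 IO3^-(aq), so Q = [Pb^2+][IO3^-]^2
Q = (9.73 × 10^-3)(4.06 × 10^-5)^2 = 1.6 × 10^-11
Q > Ksp, so Pb(IO3)2 will precipitate.

Q = 1.6 × 10^-11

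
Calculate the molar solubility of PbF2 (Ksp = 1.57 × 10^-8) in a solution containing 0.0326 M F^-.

s ≈ 1.48 × 10^-5 M

PbF2(s) ⇌ Pb^2+(aq) + 2 F^-(aq)
Ksp = [Pb^2+][F^-]^2
If s mol/L dissolves here, [Pb^2+] = s, [F^-] = 0.0326 + 2s ≈ 0.0326 (since the F^- already present dominates).
Ksp ≈ s × (0.0326)^2
s = 1.48 × 10^-5 M
Check: 2s = 3.0 × 10^-5 ≪ 0.0326, so the approximation is valid.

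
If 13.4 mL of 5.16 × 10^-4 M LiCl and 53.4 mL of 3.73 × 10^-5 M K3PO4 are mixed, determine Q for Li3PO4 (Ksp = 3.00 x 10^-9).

Total volume = 13.4 + 53.4 = 66.8 mL.
[Li^+] = 5.16 × 10^-4 × (13.4/66.8) = 1.035 × 10^-4 M
[PO4^3-] = 3.73 × 10^-5 × (53.4/66.8) = 2.982 × 10^-5 M
Li3PO4(s) ⇌ 3 Li^+(aq) + PO4^3-(aq), so Q = [Li^+]^3[PO4^3-]
Q = (1.035 x 10^-4)^3(2.982 × 10^-5) = 3.31 × 10^-17
Q < Ksp, so no precipitate of Li3PO4 forms.

Q = 3.31 × 10^-17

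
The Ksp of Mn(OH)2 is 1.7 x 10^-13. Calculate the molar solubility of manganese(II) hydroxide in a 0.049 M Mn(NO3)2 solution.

9.3 x 10^-7 M

Mn(OH)2(s) ⇌ Mn^2+ + 2 OH^-
Ksp = [Mn^2+][OH^-]^2
Let s = moles of Mn(OH)2 that dissolve per litre. [Mn^2+] = 0.049 + s ≈ 0.049, [OH^-] = 2s (since Mn^2+ from Mn(NO3)2 dominates).
Ksp ≈ 0.049 × (2s)^2
s = 9.3 × 10^-7 M
Check: s = 9.3 x 10^-7 ≪ 0.049, so the approximation is valid.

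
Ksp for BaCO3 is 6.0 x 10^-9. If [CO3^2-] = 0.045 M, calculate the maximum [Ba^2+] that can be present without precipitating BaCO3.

BaCO3(s) ⇌ Ba^2+(aq) + CO3^2-(aq)
Ksp = [Ba^2+][CO3^2-]
Precipitation begins when Q = Ksp. With [CO3^2-] = 0.045 M:
6.0 x 10^-9 = (0.045) × [Ba^2+]
[Ba^2+] = (6.0 x 10^-9 / 4.5 x 10^-2) = 1.3 × 10^-7 M

[Ba^2+] = 1.3 × 10^-7 M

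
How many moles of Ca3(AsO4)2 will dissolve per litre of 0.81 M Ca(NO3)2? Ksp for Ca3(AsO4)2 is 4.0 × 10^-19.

Ca3(AsO4)2(s) ⇌ 3 Ca^2+ + 2 AsO4^3-
Ksp = [Ca^2+]^3[AsO4^3-]^2
If s mol/L dissolves here, [Ca^2+] = 0.81 + 3s ≈ 0.81, [AsO4^3-] = 2s (Ksp is small, so little additional dissolves).
Ksp ≈ (0.81)^3 × (2s)^2
s = 4.3 x 10^-10 M
Check: 3s = 1.3 x 10^-9 ≪ 0.81, so the approximation is valid.

4.3 × 10^-10 M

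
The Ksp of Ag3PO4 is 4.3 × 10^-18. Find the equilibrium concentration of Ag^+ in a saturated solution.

Ag3PO4(s) ⇌ 3 Ag^+ + PO4^3-
Ksp = [Ag^+]^3[PO4^3-]
Let s = molar solubility. Then [Ag^+] = 3s and [PO4^3-] = s.
Ksp = (3s)^3s = 27s^4
Solving, s = (4.3 × 10^-18/27)^(1/4) = 2.00 × 10^-5 M
[Ag^+] = 3s = 6.0 × 10^-5 M

6.0 × 10^-5 M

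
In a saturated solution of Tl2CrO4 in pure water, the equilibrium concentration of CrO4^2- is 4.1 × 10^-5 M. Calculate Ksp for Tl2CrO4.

Tl2CrO4(s) ⇌ 2 Tl^+(aq) + CrO4^2-(aq)
Stoichiometry gives [Tl^+] = (2/1)[CrO4^2-] = 8.20 × 10^-5 M.
Ksp = [Tl^+]^2[CrO4^2-]
Ksp = (8.20 × 10^-5)^2 × 4.1 × 10^-5 = 2.8 × 10^-13

Ksp = 2.8 × 10^-13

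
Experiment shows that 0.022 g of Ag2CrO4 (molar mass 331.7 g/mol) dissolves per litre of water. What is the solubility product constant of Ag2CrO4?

Molar solubility s = (2.2 x 10^-2 g/L) / (331.7 g/mol) = 6.63 x 10^-5 M.
Ag2CrO4(s) ⇌ 2 Ag^+ + CrO4^2-
Let s = molar solubility. Then [Ag^+] = 2s and [CrO4^2-] = s.
Ksp = [Ag^+]^2[CrO4^2-]
Ksp = (2s)^2s = 4s^3
Ksp = 4 × (6.63 x 10^-5)^3 = 1.2 × 10^-12

1.2e-12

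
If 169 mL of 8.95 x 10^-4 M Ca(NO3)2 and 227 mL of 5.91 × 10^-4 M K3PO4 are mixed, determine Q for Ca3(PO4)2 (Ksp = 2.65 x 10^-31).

Total volume = 169 + 227 = 396 mL.
[Ca^2+] = 8.95 × 10^-4 × (169/396) = 3.820 × 10^-4 M
[PO4^3-] = 5.91 x 10^-4 × (227/396) = 3.388 × 10^-4 M
Ca3(PO4)2(s) ⇌ 3 Ca^2+ + 2 PO4^3-, so Q = [Ca^2+]^3[PO4^3-]^2
Q = (3.820 × 10^-4)^3(3.388 × 10^-4)^2 = 6.40 x 10^-18
Q > Ksp, so Ca3(PO4)2 will precipitate.

6.40e-18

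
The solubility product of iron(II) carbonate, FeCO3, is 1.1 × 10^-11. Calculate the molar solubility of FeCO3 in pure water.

3.3e-6 M

FeCO3(s) ⇌ Fe^2+ + CO3^2-
Ksp = [Fe^2+][CO3^2-]
Let s = molar solubility. Then [Fe^2+] = s and [CO3^2-] = s.
Ksp = s^2
s = (1.1 × 10^-11)^(1/2) = 3.3 × 10^-6 M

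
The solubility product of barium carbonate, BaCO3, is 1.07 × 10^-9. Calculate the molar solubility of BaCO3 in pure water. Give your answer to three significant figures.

BaCO3(s) ⇌ Ba^2+ + CO3^2-
Ksp = [Ba^2+][CO3^2-]
For each mole of BaCO3 that dissolves: [Ba^2+] = s, [CO3^2-] = s.
Ksp = s^2
s = (1.07 × 10^-9)^(1/2) = 3.27 × 10^-5 M

s ≈ 3.27 × 10^-5 M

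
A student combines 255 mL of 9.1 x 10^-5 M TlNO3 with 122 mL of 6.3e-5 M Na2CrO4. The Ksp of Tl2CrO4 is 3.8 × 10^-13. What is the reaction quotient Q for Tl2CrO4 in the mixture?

Q ≈ 7.7 × 10^-14

Total volume = 255 + 122 = 377 mL.
[Tl^+] = 9.1 x 10^-5 × (255/377) = 6.16 × 10^-5 M
[CrO4^2-] = 6.3 x 10^-5 × (122/377) = 2.04 × 10^-5 M
Tl2CrO4(s) ⇌ 2 Tl^+ + CrO4^2-, so Q = [Tl^+]^2[CrO4^2-]
Q = (6.16 × 10^-5)^2(2.04 × 10^-5) = 7.7 × 10^-14
Q < Ksp, so no precipitate of Tl2CrO4 forms.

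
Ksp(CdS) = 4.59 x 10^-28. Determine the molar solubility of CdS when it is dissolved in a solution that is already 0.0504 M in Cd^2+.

CdS(s) ⇌ Cd^2+(aq) + S^2-(aq)
Ksp = [Cd^2+][S^2-]
Let s be the molar solubility in this solution. [Cd^2+] = 0.0504 + s ≈ 0.0504, [S^2-] = s (Ksp is small, so little additional dissolves).
Ksp ≈ 0.0504 × s
s = 9.11 x 10^-27 M
Check: s = 9.1 × 10^-27 ≪ 0.0504, so the approximation is valid.

s = 9.11e-27 M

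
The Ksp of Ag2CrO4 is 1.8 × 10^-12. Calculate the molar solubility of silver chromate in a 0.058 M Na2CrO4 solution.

Ag2CrO4(s) ⇌ 2 Ag^+ + CrO4^2-
Ksp = [Ag^+]^2[CrO4^2-]
If s mol/L dissolves here, [Ag^+] = 2s, [CrO4^2-] = 0.058 + s ≈ 0.058 (since CrO4^2- from Na2CrO4 dominates).
Ksp ≈ (2s)^2 × 0.058
s = 2.8 x 10^-6 M
Check: s = 2.8 × 10^-6 ≪ 0.058, so the approximation is valid.

s = 2.8e-6 M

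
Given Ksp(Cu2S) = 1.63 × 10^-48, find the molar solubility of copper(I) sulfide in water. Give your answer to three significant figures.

Cu2S(s) <=> 2 Cu^+ + S^2-
Ksp = [Cu^+]^2[S^2-]
With molar solubility s: [Cu^+] = 2s, [S^2-] = s.
Ksp = (2s)^2s = 4s^3
s^3 = 1.63 × 10^-48 / 4, so s = 7.41 × 10^-17 M

7.41 × 10^-17 M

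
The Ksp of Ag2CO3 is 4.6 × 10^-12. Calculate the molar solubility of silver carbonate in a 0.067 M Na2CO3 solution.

s = 4.1 x 10^-6 M

Ag2CO3(s) ⇌ 2 Ag^+(aq) + CO3^2-(aq)
Ksp = [Ag^+]^2[CO3^2-]
If s mol/L dissolves here, [Ag^+] = 2s, [CO3^2-] = 0.067 + s ≈ 0.067 (common-ion effect: CO3^2- is already 0.067 M).
Ksp ≈ (2s)^2 × 0.067
s = 4.1 x 10^-6 M
Check: s = 4.1 x 10^-6 ≪ 0.067, so the approximation is valid.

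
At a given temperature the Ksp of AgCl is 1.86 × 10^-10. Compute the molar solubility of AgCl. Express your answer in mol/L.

AgCl(s) <=> Ag^+ + Cl^-
Ksp = [Ag^+][Cl^-]
If s mol/L of AgCl dissolves, [Ag^+] = s and [Cl^-] = s.
Ksp = s^2
s = √(1.86 × 10^-10) = 1.36 x 10^-5 M

1.36e-5 M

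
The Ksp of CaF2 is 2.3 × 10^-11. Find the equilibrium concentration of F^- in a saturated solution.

[F^-] ≈ 3.6 × 10^-4 M

CaF2(s) ⇌ Ca^2+(aq) + 2 F^-(aq)
Ksp = [Ca^2+][F^-]^2
For each mole of CaF2 that dissolves: [Ca^2+] = s, [F^-] = 2s.
Substituting: Ksp = s(2s)^2 = 4s^3
s^3 = 2.3 × 10^-11 / 4, so s = 1.79 x 10^-4 M
[F^-] = 2s = 3.6 x 10^-4 M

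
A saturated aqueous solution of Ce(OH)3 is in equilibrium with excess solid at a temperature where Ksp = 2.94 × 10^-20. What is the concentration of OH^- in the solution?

Ce(OH)3(s) <=> Ce^3+(aq) + 3 OH^-(aq)
Ksp = [Ce^3+][OH^-]^3
Let s = molar solubility. Then [Ce^3+] = s and [OH^-] = 3s.
Substituting: Ksp = s(3s)^3 = 27s^4
Solving, s = (2.94 × 10^-20/27)^(1/4) = 5.744 x 10^-6 M
[OH^-] = 3s = 1.72 × 10^-5 M

[OH^-] = 1.72 × 10^-5 M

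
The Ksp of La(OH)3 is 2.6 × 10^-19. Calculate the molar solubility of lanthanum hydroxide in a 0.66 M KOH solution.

s = 9.0e-19 M

La(OH)3(s) ⇌ La^3+ + 3 OH^-
Ksp = [La^3+][OH^-]^3
Let s be the molar solubility in this solution. [La^3+] = s, [OH^-] = 0.66 + 3s ≈ 0.66 (Ksp is small, so little additional dissolves).
Ksp ≈ s × (0.66)^3
s = 9.0 × 10^-19 M
Check: 3s = 2.7 × 10^-18 ≪ 0.66, so the approximation is valid.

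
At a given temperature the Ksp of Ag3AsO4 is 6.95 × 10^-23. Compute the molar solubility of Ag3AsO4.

Ag3AsO4(s) ⇌ 3 Ag^+(aq) + AsO4^3-(aq)
Ksp = [Ag^+]^3[AsO4^3-]
With molar solubility s: [Ag^+] = 3s, [AsO4^3-] = s.
Ksp = (3s)^3s = 27s^4
s^4 = 6.95 × 10^-23 / 27, so s = 1.27 × 10^-6 M

s ≈ 1.27e-6 M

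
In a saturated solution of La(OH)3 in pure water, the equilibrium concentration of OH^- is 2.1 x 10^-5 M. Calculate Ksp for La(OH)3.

Ksp ≈ 6.5e-20

La(OH)3(s) ⇌ La^3+ + 3 OH^-
Stoichiometry gives [La^3+] = (1/3)[OH^-] = 7.00 × 10^-6 M.
Ksp = [La^3+][OH^-]^3
Ksp = 7.00 x 10^-6 × (2.1 x 10^-5)^3 = 6.5 × 10^-20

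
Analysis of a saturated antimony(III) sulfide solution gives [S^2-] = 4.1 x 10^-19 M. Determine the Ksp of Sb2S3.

Ksp = 5.1 x 10^-93

Sb2S3(s) ⇌ 2 Sb^3+(aq) + 3 S^2-(aq)
Stoichiometry gives [Sb^3+] = (2/3)[S^2-] = 2.73 x 10^-19 M.
Ksp = [Sb^3+]^2[S^2-]^3
Ksp = (2.73 × 10^-19)^2 × (4.1 x 10^-19)^3 = 5.1 × 10^-93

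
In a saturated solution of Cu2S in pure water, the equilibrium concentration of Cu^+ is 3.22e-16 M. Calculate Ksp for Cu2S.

Cu2S(s) ⇌ 2 Cu^+(aq) + S^2-(aq)
Stoichiometry gives [S^2-] = (1/2)[Cu^+] = 1.610 x 10^-16 M.
Ksp = [Cu^+]^2[S^2-]
Ksp = (3.22 × 10^-16)^2 × 1.610 x 10^-16 = 1.67 × 10^-47

Ksp = 1.67e-47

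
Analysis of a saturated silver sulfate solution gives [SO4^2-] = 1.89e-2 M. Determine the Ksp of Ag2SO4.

Ksp = 2.70 x 10^-5

Ag2SO4(s) ⇌ 2 Ag^+(aq) + SO4^2-(aq)
Stoichiometry gives [Ag^+] = (2/1)[SO4^2-] = 3.780 × 10^-2 M.
Ksp = [Ag^+]^2[SO4^2-]
Ksp = (3.780 × 10^-2)^2 × 1.89 x 10^-2 = 2.70 × 10^-5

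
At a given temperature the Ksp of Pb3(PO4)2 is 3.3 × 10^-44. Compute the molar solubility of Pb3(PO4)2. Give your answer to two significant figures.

Pb3(PO4)2(s) ⇌ 3 Pb^2+(aq) + 2 PO4^3-(aq)
Ksp = [Pb^2+]^3[PO4^3-]^2
If s mol/L of Pb3(PO4)2 dissolves, [Pb^2+] = 3s and [PO4^3-] = 2s.
Ksp = (3s)^3(2s)^2 = 108s^5
s = (3.3 × 10^-44 / 108)^(1/5) = 7.9 × 10^-10 M

s ≈ 7.9 × 10^-10 M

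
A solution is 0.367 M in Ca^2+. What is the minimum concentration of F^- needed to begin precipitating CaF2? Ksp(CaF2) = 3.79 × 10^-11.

CaF2(s) ⇌ Ca^2+ + 2 F^-
Ksp = [Ca^2+][F^-]^2
Precipitation begins when Q = Ksp. With [Ca^2+] = 0.367 M:
3.79 × 10^-11 = (0.367) × [F^-]^2
[F^-] = (3.79 × 10^-11 / 3.67 x 10^-1)^(1/2) = 1.02 × 10^-5 M

1.02 × 10^-5 M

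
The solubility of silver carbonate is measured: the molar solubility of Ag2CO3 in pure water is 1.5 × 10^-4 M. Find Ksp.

1.4e-11

Ag2CO3(s) ⇌ 2 Ag^+ + CO3^2-
Let s = molar solubility. Then [Ag^+] = 2s and [CO3^2-] = s.
Ksp = [Ag^+]^2[CO3^2-]
Ksp = (2s)^2s = 4s^3
With s = 1.5 x 10^-4: Ksp = 1.4 × 10^-11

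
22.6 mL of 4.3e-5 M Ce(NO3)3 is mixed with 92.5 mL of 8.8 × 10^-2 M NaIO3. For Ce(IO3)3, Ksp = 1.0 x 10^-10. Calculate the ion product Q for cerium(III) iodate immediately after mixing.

Total volume = 22.6 + 92.5 = 115.1 mL.
[Ce^3+] = 4.3 x 10^-5 × (22.6/115.1) = 8.44 x 10^-6 M
[IO3^-] = 8.8 × 10^-2 × (92.5/115.1) = 7.07 × 10^-2 M
Ce(IO3)3(s) ⇌ Ce^3+ + 3 IO3^-, so Q = [Ce^3+][IO3^-]^3
Q = (8.44 × 10^-6)(7.07 × 10^-2)^3 = 3.0 × 10^-9
Q > Ksp, so Ce(IO3)3 will precipitate.

Q ≈ 3.0 x 10^-9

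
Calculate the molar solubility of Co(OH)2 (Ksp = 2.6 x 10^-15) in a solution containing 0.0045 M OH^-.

s ≈ 1.3e-10 M

Co(OH)2(s) ⇌ Co^2+(aq) + 2 OH^-(aq)
Ksp = [Co^2+][OH^-]^2
If s mol/L dissolves here, [Co^2+] = s, [OH^-] = 0.0045 + 2s ≈ 0.0045 (since the OH^- already present dominates).
Ksp ≈ s × (0.0045)^2
s = 1.3 × 10^-10 M
Check: 2s = 2.6 × 10^-10 ≪ 0.0045, so the approximation is valid.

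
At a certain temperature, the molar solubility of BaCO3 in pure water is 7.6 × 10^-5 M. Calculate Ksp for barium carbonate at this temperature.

Ksp ≈ 5.8 × 10^-9

BaCO3(s) <=> Ba^2+ + CO3^2-
With molar solubility s: [Ba^2+] = s, [CO3^2-] = s.
Ksp = [Ba^2+][CO3^2-]
Ksp = s^2
With s = 7.6 × 10^-5: Ksp = 5.8 × 10^-9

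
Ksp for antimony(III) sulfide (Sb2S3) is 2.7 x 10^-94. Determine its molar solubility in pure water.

s = 7.6 × 10^-20 M

Sb2S3(s) <=> 2 Sb^3+ + 3 S^2-
Ksp = [Sb^3+]^2[S^2-]^3
With molar solubility s: [Sb^3+] = 2s, [S^2-] = 3s.
Substituting: Ksp = (2s)^2(3s)^3 = 108s^5
Solving, s = (2.7 x 10^-94/108)^(1/5) = 7.6 x 10^-20 M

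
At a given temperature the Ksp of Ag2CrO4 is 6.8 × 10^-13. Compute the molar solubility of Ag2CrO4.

s = 5.5 x 10^-5 M

Ag2CrO4(s) <=> 2 Ag^+ + CrO4^2-
Ksp = [Ag^+]^2[CrO4^2-]
With molar solubility s: [Ag^+] = 2s, [CrO4^2-] = s.
Ksp = (2s)^2s = 4s^3
Solving, s = (6.8 × 10^-13/4)^(1/3) = 5.5 × 10^-5 M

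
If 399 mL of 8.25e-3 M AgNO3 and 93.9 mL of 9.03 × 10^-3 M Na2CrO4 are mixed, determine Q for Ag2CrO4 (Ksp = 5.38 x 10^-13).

7.67 × 10^-8

Total volume = 399 + 93.9 = 492.9 mL.
[Ag^+] = 8.25 × 10^-3 × (399/492.9) = 6.678 x 10^-3 M
[CrO4^2-] = 9.03 × 10^-3 × (93.9/492.9) = 1.720 × 10^-3 M
Ag2CrO4(s) ⇌ 2 Ag^+ + CrO4^2-, so Q = [Ag^+]^2[CrO4^2-]
Q = (6.678 x 10^-3)^2(1.720 x 10^-3) = 7.67 × 10^-8
Q > Ksp, so Ag2CrO4 will precipitate.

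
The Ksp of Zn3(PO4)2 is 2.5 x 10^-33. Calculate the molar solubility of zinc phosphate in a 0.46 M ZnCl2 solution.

8.0e-17 M

Zn3(PO4)2(s) <=> 3 Zn^2+(aq) + 2 PO4^3-(aq)
Ksp = [Zn^2+]^3[PO4^3-]^2
Let s be the molar solubility in this solution. [Zn^2+] = 0.46 + 3s ≈ 0.46, [PO4^3-] = 2s (common-ion effect: Zn^2+ is already 0.46 M).
Ksp ≈ (0.46)^3 × (2s)^2
s = 8.0 × 10^-17 M
Check: 3s = 2.4 × 10^-16 ≪ 0.46, so the approximation is valid.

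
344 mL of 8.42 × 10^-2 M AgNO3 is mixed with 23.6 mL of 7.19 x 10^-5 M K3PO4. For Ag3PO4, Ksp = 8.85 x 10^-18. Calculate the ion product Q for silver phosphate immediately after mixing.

2.26 x 10^-9

Total volume = 344 + 23.6 = 367.6 mL.
[Ag^+] = 8.42 × 10^-2 × (344/367.6) = 7.879 × 10^-2 M
[PO4^3-] = 7.19 x 10^-5 × (23.6/367.6) = 4.616 × 10^-6 M
Ag3PO4(s) <=> 3 Ag^+ + PO4^3-, so Q = [Ag^+]^3[PO4^3-]
Q = (7.879 × 10^-2)^3(4.616 × 10^-6) = 2.26 × 10^-9
Q > Ksp, so Ag3PO4 will precipitate.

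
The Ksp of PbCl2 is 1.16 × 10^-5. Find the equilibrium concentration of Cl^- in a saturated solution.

[Cl^-] ≈ 0.0285 M

PbCl2(s) ⇌ Pb^2+(aq) + 2 Cl^-(aq)
Ksp = [Pb^2+][Cl^-]^2
With molar solubility s: [Pb^2+] = s, [Cl^-] = 2s.
Substituting: Ksp = s(2s)^2 = 4s^3
Solving, s = (1.16 × 10^-5/4)^(1/3) = 1.426 x 10^-2 M
[Cl^-] = 2s = 2.85 × 10^-2 M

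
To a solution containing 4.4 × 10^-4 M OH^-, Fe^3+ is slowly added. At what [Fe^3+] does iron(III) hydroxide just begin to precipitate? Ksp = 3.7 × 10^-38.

Fe(OH)3(s) ⇌ Fe^3+ + 3 OH^-
Ksp = [Fe^3+][OH^-]^3
Precipitation begins when Q = Ksp. With [OH^-] = 4.4 × 10^-4 M:
3.7 × 10^-38 = (4.4 × 10^-4)^3 × [Fe^3+]
[Fe^3+] = (3.7 × 10^-38 / 8.52 x 10^-11) = 4.3 × 10^-28 M

4.3 × 10^-28 M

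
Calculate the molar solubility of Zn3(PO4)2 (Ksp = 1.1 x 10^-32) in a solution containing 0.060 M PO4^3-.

s = 4.8e-11 M

Zn3(PO4)2(s) ⇌ 3 Zn^2+(aq) + 2 PO4^3-(aq)
Ksp = [Zn^2+]^3[PO4^3-]^2
If s mol/L dissolves here, [Zn^2+] = 3s, [PO4^3-] = 0.060 + 2s ≈ 0.060 (common-ion effect: PO4^3- is already 0.060 M).
Ksp ≈ (3s)^3 × (0.060)^2
s = 4.8 x 10^-11 M
Check: 2s = 9.7 x 10^-11 ≪ 0.060, so the approximation is valid.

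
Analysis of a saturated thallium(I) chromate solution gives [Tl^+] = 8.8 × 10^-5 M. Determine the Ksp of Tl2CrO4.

3.4e-13

Tl2CrO4(s) ⇌ 2 Tl^+(aq) + CrO4^2-(aq)
Stoichiometry gives [CrO4^2-] = (1/2)[Tl^+] = 4.40 × 10^-5 M.
Ksp = [Tl^+]^2[CrO4^2-]
Ksp = (8.8 × 10^-5)^2 × 4.40 x 10^-5 = 3.4 × 10^-13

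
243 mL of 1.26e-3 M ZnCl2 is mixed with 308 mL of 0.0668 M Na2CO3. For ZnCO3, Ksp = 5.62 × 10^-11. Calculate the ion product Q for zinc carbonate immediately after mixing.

Q = 2.07 x 10^-5

Total volume = 243 + 308 = 551 mL.
[Zn^2+] = 1.26 x 10^-3 × (243/551) = 5.557 x 10^-4 M
[CO3^2-] = 6.68 x 10^-2 × (308/551) = 3.734 × 10^-2 M
ZnCO3(s) ⇌ Zn^2+ + CO3^2-, so Q = [Zn^2+][CO3^2-]
Q = (5.557 × 10^-4)(3.734 x 10^-2) = 2.07 × 10^-5
Q > Ksp, so ZnCO3 will precipitate.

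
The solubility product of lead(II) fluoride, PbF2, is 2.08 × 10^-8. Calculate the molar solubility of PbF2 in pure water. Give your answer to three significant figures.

s = 1.73 × 10^-3 M

PbF2(s) <=> Pb^2+ + 2 F^-
Ksp = [Pb^2+][F^-]^2
If s mol/L of PbF2 dissolves, [Pb^2+] = s and [F^-] = 2s.
Substituting: Ksp = s(2s)^2 = 4s^3
s^3 = 2.08 × 10^-8 / 4, so s = 1.73 x 10^-3 M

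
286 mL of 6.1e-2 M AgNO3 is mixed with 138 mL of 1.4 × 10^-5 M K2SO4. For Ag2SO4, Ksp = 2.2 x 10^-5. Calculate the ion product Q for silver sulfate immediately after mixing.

Q ≈ 7.7 × 10^-9

Total volume = 286 + 138 = 424 mL.
[Ag^+] = 6.1 x 10^-2 × (286/424) = 4.11 x 10^-2 M
[SO4^2-] = 1.4 x 10^-5 × (138/424) = 4.56 × 10^-6 M
Ag2SO4(s) <=> 2 Ag^+(aq) + SO4^2-(aq), so Q = [Ag^+]^2[SO4^2-]
Q = (4.11 × 10^-2)^2(4.56 x 10^-6) = 7.7 × 10^-9
Q < Ksp, so no precipitate of Ag2SO4 forms.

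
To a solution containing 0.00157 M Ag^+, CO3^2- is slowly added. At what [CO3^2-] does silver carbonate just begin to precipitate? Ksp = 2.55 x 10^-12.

Ag2CO3(s) ⇌ 2 Ag^+ + CO3^2-
Ksp = [Ag^+]^2[CO3^2-]
Precipitation begins when Q = Ksp. With [Ag^+] = 0.00157 M:
2.55 x 10^-12 = (0.00157)^2 × [CO3^2-]
[CO3^2-] = (2.55 x 10^-12 / 2.465 × 10^-6) = 1.03 × 10^-6 M

1.03 × 10^-6 M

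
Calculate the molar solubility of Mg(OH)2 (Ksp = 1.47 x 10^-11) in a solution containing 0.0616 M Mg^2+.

7.72 × 10^-6 M

Mg(OH)2(s) ⇌ Mg^2+ + 2 OH^-
Ksp = [Mg^2+][OH^-]^2
Let s be the molar solubility in this solution. [Mg^2+] = 0.0616 + s ≈ 0.0616, [OH^-] = 2s (common-ion effect: Mg^2+ is already 0.0616 M).
Ksp ≈ 0.0616 × (2s)^2
s = 7.72 x 10^-6 M
Check: s = 7.7 x 10^-6 ≪ 0.0616, so the approximation is valid.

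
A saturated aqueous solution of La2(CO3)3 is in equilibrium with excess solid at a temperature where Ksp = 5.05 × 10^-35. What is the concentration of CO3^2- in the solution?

[CO3^2-] = 1.63e-7 M

La2(CO3)3(s) <=> 2 La^3+(aq) + 3 CO3^2-(aq)
Ksp = [La^3+]^2[CO3^2-]^3
If s mol/L of La2(CO3)3 dissolves, [La^3+] = 2s and [CO3^2-] = 3s.
Substituting: Ksp = (2s)^2(3s)^3 = 108s^5
s = (5.05 × 10^-35 / 108)^(1/5) = 5.420 x 10^-8 M
[CO3^2-] = 3s = 1.63 × 10^-7 M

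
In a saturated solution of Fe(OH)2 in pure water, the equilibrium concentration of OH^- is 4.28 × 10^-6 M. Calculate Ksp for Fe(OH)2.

Fe(OH)2(s) <=> Fe^2+ + 2 OH^-
Stoichiometry gives [Fe^2+] = (1/2)[OH^-] = 2.140 × 10^-6 M.
Ksp = [Fe^2+][OH^-]^2
Ksp = 2.140 × 10^-6 × (4.28 × 10^-6)^2 = 3.92 × 10^-17

Ksp = 3.92e-17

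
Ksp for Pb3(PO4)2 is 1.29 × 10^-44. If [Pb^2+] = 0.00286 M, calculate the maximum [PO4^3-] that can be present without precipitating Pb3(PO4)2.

Pb3(PO4)2(s) ⇌ 3 Pb^2+ + 2 PO4^3-
Ksp = [Pb^2+]^3[PO4^3-]^2
Precipitation begins when Q = Ksp. With [Pb^2+] = 0.00286 M:
1.29 × 10^-44 = (0.00286)^3 × [PO4^3-]^2
[PO4^3-] = (1.29 × 10^-44 / 2.339 × 10^-8)^(1/2) = 7.43 × 10^-19 M

7.43 x 10^-19 M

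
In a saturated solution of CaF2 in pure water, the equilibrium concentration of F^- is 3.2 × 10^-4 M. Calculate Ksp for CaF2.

CaF2(s) ⇌ Ca^2+ + 2 F^-
Stoichiometry gives [Ca^2+] = (1/2)[F^-] = 1.60 × 10^-4 M.
Ksp = [Ca^2+][F^-]^2
Ksp = 1.60 x 10^-4 × (3.2 × 10^-4)^2 = 1.6 x 10^-11

1.6 × 10^-11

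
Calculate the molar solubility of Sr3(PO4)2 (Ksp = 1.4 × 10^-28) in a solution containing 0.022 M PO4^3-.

s = 2.2 × 10^-9 M

Sr3(PO4)2(s) ⇌ 3 Sr^2+(aq) + 2 PO4^3-(aq)
Ksp = [Sr^2+]^3[PO4^3-]^2
If s mol/L dissolves here, [Sr^2+] = 3s, [PO4^3-] = 0.022 + 2s ≈ 0.022 (since the PO4^3- already present dominates).
Ksp ≈ (3s)^3 × (0.022)^2
s = 2.2 × 10^-9 M
Check: 2s = 4.4 x 10^-9 ≪ 0.022, so the approximation is valid.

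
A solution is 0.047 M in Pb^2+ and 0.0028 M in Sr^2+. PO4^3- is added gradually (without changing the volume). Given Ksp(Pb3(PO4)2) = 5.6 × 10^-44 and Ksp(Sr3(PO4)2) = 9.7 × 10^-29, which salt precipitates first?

Precipitation of each salt starts when its ion product equals its Ksp.
For Pb3(PO4)2: 5.6 × 10^-44 = (0.047)^3 × [PO4^3-]^2  ⇒  [PO4^3-] = 2.3 x 10^-20 M.
For Sr3(PO4)2: 9.7 × 10^-29 = (0.0028)^3 × [PO4^3-]^2  ⇒  [PO4^3-] = 6.6 × 10^-11 M.
The salt with the lower threshold [PO4^3-] precipitates first: Pb3(PO4)2.

Pb3(PO4)2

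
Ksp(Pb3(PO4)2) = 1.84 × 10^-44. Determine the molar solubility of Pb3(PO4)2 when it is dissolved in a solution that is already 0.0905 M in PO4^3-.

Pb3(PO4)2(s) ⇌ 3 Pb^2+(aq) + 2 PO4^3-(aq)
Ksp = [Pb^2+]^3[PO4^3-]^2
Let s be the molar solubility in this solution. [Pb^2+] = 3s, [PO4^3-] = 0.0905 + 2s ≈ 0.0905 (Ksp is small, so little additional dissolves).
Ksp ≈ (3s)^3 × (0.0905)^2
s = 4.37 × 10^-15 M
Check: 2s = 8.7 × 10^-15 ≪ 0.0905, so the approximation is valid.

4.37 × 10^-15 M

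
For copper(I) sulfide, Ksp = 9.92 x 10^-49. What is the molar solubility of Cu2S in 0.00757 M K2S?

Cu2S(s) ⇌ 2 Cu^+(aq) + S^2-(aq)
Ksp = [Cu^+]^2[S^2-]
If s mol/L dissolves here, [Cu^+] = 2s, [S^2-] = 0.00757 + s ≈ 0.00757 (Ksp is small, so little additional dissolves).
Ksp ≈ (2s)^2 × 0.00757
s = 5.72 × 10^-24 M
Check: s = 5.7 × 10^-24 ≪ 0.00757, so the approximation is valid.

s = 5.72 × 10^-24 M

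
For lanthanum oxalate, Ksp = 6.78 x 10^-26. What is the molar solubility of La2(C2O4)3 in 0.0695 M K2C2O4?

s ≈ 7.11 x 10^-12 M

La2(C2O4)3(s) ⇌ 2 La^3+ + 3 C2O4^2-
Ksp = [La^3+]^2[C2O4^2-]^3
Let s be the molar solubility in this solution. [La^3+] = 2s, [C2O4^2-] = 0.0695 + 3s ≈ 0.0695 (Ksp is small, so little additional dissolves).
Ksp ≈ (2s)^2 × (0.0695)^3
s = 7.11 × 10^-12 M
Check: 3s = 2.1 x 10^-11 ≪ 0.0695, so the approximation is valid.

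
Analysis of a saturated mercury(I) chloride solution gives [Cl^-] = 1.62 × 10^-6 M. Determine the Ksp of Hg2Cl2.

Ksp = 2.13 × 10^-18

Hg2Cl2(s) <=> Hg2^2+(aq) + 2 Cl^-(aq)
Stoichiometry gives [Hg2^2+] = (1/2)[Cl^-] = 8.100 x 10^-7 M.
Ksp = [Hg2^2+][Cl^-]^2
Ksp = 8.100 × 10^-7 × (1.62 x 10^-6)^2 = 2.13 × 10^-18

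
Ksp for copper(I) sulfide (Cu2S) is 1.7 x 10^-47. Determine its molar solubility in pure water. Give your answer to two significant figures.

Cu2S(s) ⇌ 2 Cu^+ + S^2-
Ksp = [Cu^+]^2[S^2-]
Let s = molar solubility. Then [Cu^+] = 2s and [S^2-] = s.
Substituting: Ksp = (2s)^2s = 4s^3
s^3 = 1.7 x 10^-47 / 4, so s = 1.6 × 10^-16 M

s ≈ 1.6e-16 M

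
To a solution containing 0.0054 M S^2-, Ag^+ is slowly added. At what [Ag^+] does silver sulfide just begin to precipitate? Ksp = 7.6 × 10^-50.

3.8 × 10^-24 M

Ag2S(s) <=> 2 Ag^+(aq) + S^2-(aq)
Ksp = [Ag^+]^2[S^2-]
Precipitation begins when Q = Ksp. With [S^2-] = 0.0054 M:
7.6 × 10^-50 = (0.0054) × [Ag^+]^2
[Ag^+] = (7.6 × 10^-50 / 5.4 × 10^-3)^(1/2) = 3.8 × 10^-24 M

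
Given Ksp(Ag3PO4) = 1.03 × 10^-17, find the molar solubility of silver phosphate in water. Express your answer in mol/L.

2.49 x 10^-5 M

Ag3PO4(s) ⇌ 3 Ag^+(aq) + PO4^3-(aq)
Ksp = [Ag^+]^3[PO4^3-]
With molar solubility s: [Ag^+] = 3s, [PO4^3-] = s.
So Ksp = (3s)^3 × s = 27s^4
s = (1.03 × 10^-17 / 27)^(1/4) = 2.49 × 10^-5 M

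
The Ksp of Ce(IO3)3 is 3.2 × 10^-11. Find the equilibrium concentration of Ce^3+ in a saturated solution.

1.0 x 10^-3 M

Ce(IO3)3(s) <=> Ce^3+(aq) + 3 IO3^-(aq)
Ksp = [Ce^3+][IO3^-]^3
If s mol/L of Ce(IO3)3 dissolves, [Ce^3+] = s and [IO3^-] = 3s.
So Ksp = s × (3s)^3 = 27s^4
s^4 = 3.2 × 10^-11 / 27, so s = 1.04 x 10^-3 M
[Ce^3+] = s = 1.0 x 10^-3 M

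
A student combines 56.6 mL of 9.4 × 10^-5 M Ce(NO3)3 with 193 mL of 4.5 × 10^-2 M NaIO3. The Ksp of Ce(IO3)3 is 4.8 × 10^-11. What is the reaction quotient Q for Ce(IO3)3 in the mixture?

Total volume = 56.6 + 193 = 249.6 mL.
[Ce^3+] = 9.4 x 10^-5 × (56.6/249.6) = 2.13 x 10^-5 M
[IO3^-] = 4.5 × 10^-2 × (193/249.6) = 3.48 × 10^-2 M
Ce(IO3)3(s) ⇌ Ce^3+(aq) + 3 IO3^-(aq), so Q = [Ce^3+][IO3^-]^3
Q = (2.13 x 10^-5)(3.48 × 10^-2)^3 = 9.0 x 10^-10
Q > Ksp, so Ce(IO3)3 will precipitate.

9.0 × 10^-10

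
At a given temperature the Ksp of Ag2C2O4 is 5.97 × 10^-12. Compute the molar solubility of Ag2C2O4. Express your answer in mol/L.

s = 1.14 x 10^-4 M

Ag2C2O4(s) ⇌ 2 Ag^+(aq) + C2O4^2-(aq)
Ksp = [Ag^+]^2[C2O4^2-]
Let s = molar solubility. Then [Ag^+] = 2s and [C2O4^2-] = s.
Ksp = (2s)^2s = 4s^3
s^3 = 5.97 × 10^-12 / 4, so s = 1.14 × 10^-4 M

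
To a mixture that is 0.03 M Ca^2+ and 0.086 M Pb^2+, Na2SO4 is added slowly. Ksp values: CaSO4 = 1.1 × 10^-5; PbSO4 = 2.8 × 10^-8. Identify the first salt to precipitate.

PbSO4

Each salt begins to precipitate when Q = Ksp, i.e. when [SO4^2-] reaches its threshold.
For CaSO4: 1.1 × 10^-5 = 0.03 × [SO4^2-]  ⇒  [SO4^2-] = 3.7 × 10^-4 M.
For PbSO4: 2.8 × 10^-8 = 0.086 × [SO4^2-]  ⇒  [SO4^2-] = 3.3 × 10^-7 M.
The salt with the lower threshold [SO4^2-] precipitates first: PbSO4.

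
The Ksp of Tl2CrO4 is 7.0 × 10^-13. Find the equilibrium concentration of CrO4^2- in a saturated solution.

Tl2CrO4(s) <=> 2 Tl^+ + CrO4^2-
Ksp = [Tl^+]^2[CrO4^2-]
Let s = molar solubility. Then [Tl^+] = 2s and [CrO4^2-] = s.
Substituting: Ksp = (2s)^2s = 4s^3
s = (7.0 × 10^-13 / 4)^(1/3) = 5.59 x 10^-5 M
[CrO4^2-] = s = 5.6 x 10^-5 M

[CrO4^2-] = 5.6 x 10^-5 M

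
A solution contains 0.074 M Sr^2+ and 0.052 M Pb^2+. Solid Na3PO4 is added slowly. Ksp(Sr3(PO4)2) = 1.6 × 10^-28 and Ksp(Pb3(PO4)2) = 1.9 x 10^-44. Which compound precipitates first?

Pb3(PO4)2

Each salt begins to precipitate when Q = Ksp, i.e. when [PO4^3-] reaches its threshold.
For Sr3(PO4)2: 1.6 × 10^-28 = (0.074)^3 × [PO4^3-]^2  ⇒  [PO4^3-] = 6.3 x 10^-13 M.
For Pb3(PO4)2: 1.9 x 10^-44 = (0.052)^3 × [PO4^3-]^2  ⇒  [PO4^3-] = 1.2 x 10^-20 M.
The salt with the lower threshold [PO4^3-] precipitates first: Pb3(PO4)2.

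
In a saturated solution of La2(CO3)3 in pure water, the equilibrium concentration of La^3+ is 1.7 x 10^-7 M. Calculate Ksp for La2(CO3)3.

Ksp ≈ 4.8 × 10^-34

La2(CO3)3(s) ⇌ 2 La^3+ + 3 CO3^2-
Stoichiometry gives [CO3^2-] = (3/2)[La^3+] = 2.55 × 10^-7 M.
Ksp = [La^3+]^2[CO3^2-]^3
Ksp = (1.7 × 10^-7)^2 × (2.55 × 10^-7)^3 = 4.8 × 10^-34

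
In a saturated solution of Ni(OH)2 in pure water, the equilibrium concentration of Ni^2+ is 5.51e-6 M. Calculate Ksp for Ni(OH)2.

Ksp = 6.69 x 10^-16

Ni(OH)2(s) <=> Ni^2+ + 2 OH^-
Stoichiometry gives [OH^-] = (2/1)[Ni^2+] = 1.102 x 10^-5 M.
Ksp = [Ni^2+][OH^-]^2
Ksp = 5.51 x 10^-6 × (1.102 × 10^-5)^2 = 6.69 × 10^-16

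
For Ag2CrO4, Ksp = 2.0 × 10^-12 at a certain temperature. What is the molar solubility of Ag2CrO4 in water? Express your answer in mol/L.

Ag2CrO4(s) ⇌ 2 Ag^+(aq) + CrO4^2-(aq)
Ksp = [Ag^+]^2[CrO4^2-]
With molar solubility s: [Ag^+] = 2s, [CrO4^2-] = s.
Substituting: Ksp = (2s)^2s = 4s^3
s = (2.0 × 10^-12 / 4)^(1/3) = 7.9 × 10^-5 M

s ≈ 7.9 × 10^-5 M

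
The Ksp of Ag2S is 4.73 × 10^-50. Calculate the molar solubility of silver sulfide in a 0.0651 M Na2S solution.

Ag2S(s) ⇌ 2 Ag^+ + S^2-
Ksp = [Ag^+]^2[S^2-]
Let s be the molar solubility in this solution. [Ag^+] = 2s, [S^2-] = 0.0651 + s ≈ 0.0651 (Ksp is small, so little additional dissolves).
Ksp ≈ (2s)^2 × 0.0651
s = 4.26 × 10^-25 M
Check: s = 4.3 × 10^-25 ≪ 0.0651, so the approximation is valid.

4.26 x 10^-25 M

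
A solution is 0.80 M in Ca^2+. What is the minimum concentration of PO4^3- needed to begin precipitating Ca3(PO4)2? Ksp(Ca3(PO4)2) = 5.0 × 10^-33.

[PO4^3-] ≈ 9.9 x 10^-17 M

Ca3(PO4)2(s) ⇌ 3 Ca^2+ + 2 PO4^3-
Ksp = [Ca^2+]^3[PO4^3-]^2
Precipitation begins when Q = Ksp. With [Ca^2+] = 0.80 M:
5.0 × 10^-33 = (0.80)^3 × [PO4^3-]^2
[PO4^3-] = (5.0 × 10^-33 / 5.12 x 10^-1)^(1/2) = 9.9 × 10^-17 M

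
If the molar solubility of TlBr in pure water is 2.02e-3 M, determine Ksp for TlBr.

TlBr(s) <=> Tl^+ + Br^-
Let s = molar solubility. Then [Tl^+] = s and [Br^-] = s.
Ksp = [Tl^+][Br^-]
Ksp = s × s = s^2
With s = 2.02 × 10^-3: Ksp = 4.08 × 10^-6

Ksp = 4.08 x 10^-6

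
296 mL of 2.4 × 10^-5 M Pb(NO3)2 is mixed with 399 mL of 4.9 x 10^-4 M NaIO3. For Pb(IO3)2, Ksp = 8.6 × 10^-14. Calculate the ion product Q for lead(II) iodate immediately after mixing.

Total volume = 296 + 399 = 695 mL.
[Pb^2+] = 2.4 x 10^-5 × (296/695) = 1.02 x 10^-5 M
[IO3^-] = 4.9 × 10^-4 × (399/695) = 2.81 × 10^-4 M
Pb(IO3)2(s) <=> Pb^2+(aq) + 2 IO3^-(aq), so Q = [Pb^2+][IO3^-]^2
Q = (1.02 x 10^-5)(2.81 × 10^-4)^2 = 8.1 × 10^-13
Q > Ksp, so Pb(IO3)2 will precipitate.

Q ≈ 8.1 x 10^-13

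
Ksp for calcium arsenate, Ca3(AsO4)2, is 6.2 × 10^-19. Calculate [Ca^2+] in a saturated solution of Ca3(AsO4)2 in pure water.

Ca3(AsO4)2(s) ⇌ 3 Ca^2+(aq) + 2 AsO4^3-(aq)
Ksp = [Ca^2+]^3[AsO4^3-]^2
Let s = molar solubility. Then [Ca^2+] = 3s and [AsO4^3-] = 2s.
Ksp = (3s)^3(2s)^2 = 108s^5
s = (6.2 × 10^-19 / 108)^(1/5) = 8.95 × 10^-5 M
[Ca^2+] = 3s = 2.7 x 10^-4 M

[Ca^2+] = 2.7 × 10^-4 M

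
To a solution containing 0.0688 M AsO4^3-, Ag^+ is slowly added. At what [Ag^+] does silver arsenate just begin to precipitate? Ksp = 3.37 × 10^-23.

Ag3AsO4(s) <=> 3 Ag^+ + AsO4^3-
Ksp = [Ag^+]^3[AsO4^3-]
Precipitation begins when Q = Ksp. With [AsO4^3-] = 0.0688 M:
3.37 × 10^-23 = (0.0688) × [Ag^+]^3
[Ag^+] = (3.37 × 10^-23 / 6.88 × 10^-2)^(1/3) = 7.88 × 10^-8 M

[Ag^+] = 7.88 × 10^-8 M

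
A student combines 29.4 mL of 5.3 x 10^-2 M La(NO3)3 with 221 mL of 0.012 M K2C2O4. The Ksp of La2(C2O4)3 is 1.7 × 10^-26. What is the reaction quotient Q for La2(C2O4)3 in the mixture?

Q ≈ 4.6 x 10^-11

Total volume = 29.4 + 221 = 250.4 mL.
[La^3+] = 5.3 × 10^-2 × (29.4/250.4) = 6.22 × 10^-3 M
[C2O4^2-] = 1.2 × 10^-2 × (221/250.4) = 1.06 × 10^-2 M
La2(C2O4)3(s) <=> 2 La^3+ + 3 C2O4^2-, so Q = [La^3+]^2[C2O4^2-]^3
Q = (6.22 x 10^-3)^2(1.06 x 10^-2)^3 = 4.6 × 10^-11
Q > Ksp, so La2(C2O4)3 will precipitate.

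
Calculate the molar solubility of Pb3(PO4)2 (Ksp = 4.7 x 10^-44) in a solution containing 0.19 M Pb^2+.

Pb3(PO4)2(s) ⇌ 3 Pb^2+(aq) + 2 PO4^3-(aq)
Ksp = [Pb^2+]^3[PO4^3-]^2
Let s = moles of Pb3(PO4)2 that dissolve per litre. [Pb^2+] = 0.19 + 3s ≈ 0.19, [PO4^3-] = 2s (Ksp is small, so little additional dissolves).
Ksp ≈ (0.19)^3 × (2s)^2
s = 1.3 × 10^-21 M
Check: 3s = 3.9 × 10^-21 ≪ 0.19, so the approximation is valid.

s ≈ 1.3 × 10^-21 M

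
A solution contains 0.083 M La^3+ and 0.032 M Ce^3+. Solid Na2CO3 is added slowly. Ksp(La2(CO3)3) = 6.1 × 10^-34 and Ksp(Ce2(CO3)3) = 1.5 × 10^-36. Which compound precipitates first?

Ce2(CO3)3

Precipitation of each salt starts when its ion product equals its Ksp.
For La2(CO3)3: 6.1 × 10^-34 = (0.083)^2 × [CO3^2-]^3  ⇒  [CO3^2-] = 4.5 × 10^-11 M.
For Ce2(CO3)3: 1.5 × 10^-36 = (0.032)^2 × [CO3^2-]^3  ⇒  [CO3^2-] = 1.1 × 10^-11 M.
The salt with the lower threshold [CO3^2-] precipitates first: Ce2(CO3)3.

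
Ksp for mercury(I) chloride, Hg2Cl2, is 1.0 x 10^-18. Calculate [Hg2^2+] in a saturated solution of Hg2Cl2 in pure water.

[Hg2^2+] ≈ 6.3e-7 M

Hg2Cl2(s) <=> Hg2^2+ + 2 Cl^-
Ksp = [Hg2^2+][Cl^-]^2
If s mol/L of Hg2Cl2 dissolves, [Hg2^2+] = s and [Cl^-] = 2s.
Ksp = s(2s)^2 = 4s^3
s = (1.0 x 10^-18 / 4)^(1/3) = 6.30 × 10^-7 M
[Hg2^2+] = s = 6.3 × 10^-7 M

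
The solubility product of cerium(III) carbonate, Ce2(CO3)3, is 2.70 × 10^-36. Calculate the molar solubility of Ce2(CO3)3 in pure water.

3.02 × 10^-8 M

Ce2(CO3)3(s) ⇌ 2 Ce^3+(aq) + 3 CO3^2-(aq)
Ksp = [Ce^3+]^2[CO3^2-]^3
For each mole of Ce2(CO3)3 that dissolves: [Ce^3+] = 2s, [CO3^2-] = 3s.
Substituting: Ksp = (2s)^2(3s)^3 = 108s^5
s = (2.70 × 10^-36 / 108)^(1/5) = 3.02 x 10^-8 M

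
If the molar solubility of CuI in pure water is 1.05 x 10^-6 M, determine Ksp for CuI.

CuI(s) ⇌ Cu^+(aq) + I^-(aq)
If s mol/L of CuI dissolves, [Cu^+] = s and [I^-] = s.
Ksp = [Cu^+][I^-]
Ksp = s × s = s^2
With s = 1.05 × 10^-6: Ksp = 1.10 × 10^-12

1.10e-12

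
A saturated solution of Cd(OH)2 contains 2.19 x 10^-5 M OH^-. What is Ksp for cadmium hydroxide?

Ksp ≈ 5.25 x 10^-15

Cd(OH)2(s) <=> Cd^2+ + 2 OH^-
Stoichiometry gives [Cd^2+] = (1/2)[OH^-] = 1.095 x 10^-5 M.
Ksp = [Cd^2+][OH^-]^2
Ksp = 1.095 × 10^-5 × (2.19 × 10^-5)^2 = 5.25 × 10^-15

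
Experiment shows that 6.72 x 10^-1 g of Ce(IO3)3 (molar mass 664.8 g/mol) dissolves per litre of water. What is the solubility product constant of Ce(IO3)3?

Molar solubility s = (6.72 × 10^-1 g/L) / (664.8 g/mol) = 1.011 x 10^-3 M.
Ce(IO3)3(s) <=> Ce^3+ + 3 IO3^-
Let s = molar solubility. Then [Ce^3+] = s and [IO3^-] = 3s.
Ksp = [Ce^3+][IO3^-]^3
So Ksp = s × (3s)^3 = 27s^4
Ksp = 27 × (1.011 × 10^-3)^4 = 2.82 x 10^-11

Ksp ≈ 2.82 x 10^-11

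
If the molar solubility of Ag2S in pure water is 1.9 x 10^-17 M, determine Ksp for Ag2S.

Ksp = 2.7e-50

Ag2S(s) <=> 2 Ag^+ + S^2-
With molar solubility s: [Ag^+] = 2s, [S^2-] = s.
Ksp = [Ag^+]^2[S^2-]
Ksp = (2s)^2s = 4s^3
With s = 1.9 x 10^-17: Ksp = 2.7 × 10^-50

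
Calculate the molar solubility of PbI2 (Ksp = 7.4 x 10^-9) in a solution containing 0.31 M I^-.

PbI2(s) ⇌ Pb^2+(aq) + 2 I^-(aq)
Ksp = [Pb^2+][I^-]^2
If s mol/L dissolves here, [Pb^2+] = s, [I^-] = 0.31 + 2s ≈ 0.31 (since the I^- already present dominates).
Ksp ≈ s × (0.31)^2
s = 7.7 × 10^-8 M
Check: 2s = 1.5 × 10^-7 ≪ 0.31, so the approximation is valid.

s = 7.7e-8 M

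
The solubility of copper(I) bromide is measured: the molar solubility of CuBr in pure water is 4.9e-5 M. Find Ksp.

CuBr(s) <=> Cu^+(aq) + Br^-(aq)
For each mole of CuBr that dissolves: [Cu^+] = s, [Br^-] = s.
Ksp = [Cu^+][Br^-]
Ksp = s × s = s^2
With s = 4.9 × 10^-5: Ksp = 2.4 × 10^-9

Ksp = 2.4e-9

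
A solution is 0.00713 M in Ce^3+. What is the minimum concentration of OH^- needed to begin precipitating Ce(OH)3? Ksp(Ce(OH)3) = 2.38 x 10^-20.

1.49 × 10^-6 M

Ce(OH)3(s) ⇌ Ce^3+ + 3 OH^-
Ksp = [Ce^3+][OH^-]^3
Precipitation begins when Q = Ksp. With [Ce^3+] = 0.00713 M:
2.38 x 10^-20 = (0.00713) × [OH^-]^3
[OH^-] = (2.38 x 10^-20 / 7.13 × 10^-3)^(1/3) = 1.49 × 10^-6 M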